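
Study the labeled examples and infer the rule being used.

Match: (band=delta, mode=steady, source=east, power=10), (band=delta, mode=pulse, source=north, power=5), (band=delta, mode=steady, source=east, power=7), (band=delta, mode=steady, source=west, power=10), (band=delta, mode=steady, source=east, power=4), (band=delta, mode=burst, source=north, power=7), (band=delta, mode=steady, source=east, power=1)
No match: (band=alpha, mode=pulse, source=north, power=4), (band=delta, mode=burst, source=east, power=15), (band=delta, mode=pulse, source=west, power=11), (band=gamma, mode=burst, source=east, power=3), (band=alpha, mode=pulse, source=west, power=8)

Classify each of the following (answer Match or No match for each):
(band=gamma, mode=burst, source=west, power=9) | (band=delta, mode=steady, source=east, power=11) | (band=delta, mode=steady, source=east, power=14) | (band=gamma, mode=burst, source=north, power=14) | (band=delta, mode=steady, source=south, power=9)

All 'Match' examples share one property — band is delta AND power ≤ 10 — and every 'No match' example lacks it.
(band=gamma, mode=burst, source=west, power=9) — band is gamma, power = 9, hence No match.
(band=delta, mode=steady, source=east, power=11) — band is delta, power = 11, hence No match.
(band=delta, mode=steady, source=east, power=14) — band is delta, power = 14, hence No match.
(band=gamma, mode=burst, source=north, power=14) — band is gamma, power = 14, hence No match.
(band=delta, mode=steady, source=south, power=9) — band is delta, power = 9, hence Match.

No match, No match, No match, No match, Match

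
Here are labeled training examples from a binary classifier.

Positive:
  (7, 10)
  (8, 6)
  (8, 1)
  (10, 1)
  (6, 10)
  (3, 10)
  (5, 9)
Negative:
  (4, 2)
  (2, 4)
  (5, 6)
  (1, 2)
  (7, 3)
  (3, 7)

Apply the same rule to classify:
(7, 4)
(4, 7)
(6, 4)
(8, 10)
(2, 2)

A rule that fits every label: max ≥ 8 — true of each 'Positive' example, false of each 'Negative' one.
(7, 4): Negative (max 7).
(4, 7): Negative (max 7).
(6, 4): Negative (max 6).
(8, 10): Positive (max 10).
(2, 2): Negative (max 2).

Negative, Negative, Negative, Positive, Negative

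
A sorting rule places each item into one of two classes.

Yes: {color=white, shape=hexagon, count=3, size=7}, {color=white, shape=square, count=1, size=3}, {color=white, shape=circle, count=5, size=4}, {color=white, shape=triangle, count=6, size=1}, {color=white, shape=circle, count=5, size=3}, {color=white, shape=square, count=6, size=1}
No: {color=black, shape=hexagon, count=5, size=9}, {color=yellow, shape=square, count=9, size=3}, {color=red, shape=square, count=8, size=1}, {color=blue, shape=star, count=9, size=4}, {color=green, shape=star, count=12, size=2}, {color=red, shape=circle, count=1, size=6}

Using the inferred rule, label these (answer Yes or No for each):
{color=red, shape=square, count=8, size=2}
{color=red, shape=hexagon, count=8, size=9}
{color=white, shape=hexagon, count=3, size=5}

No, No, Yes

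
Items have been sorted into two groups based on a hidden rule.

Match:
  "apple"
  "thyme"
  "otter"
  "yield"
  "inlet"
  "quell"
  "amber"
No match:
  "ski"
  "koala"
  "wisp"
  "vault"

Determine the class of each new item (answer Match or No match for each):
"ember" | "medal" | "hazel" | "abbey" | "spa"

All 'Match' examples share one property — contains 'e' — and every 'No match' example lacks it.
"ember": has 'e', checks out → Match. "medal": has 'e', checks out → Match. "hazel": has 'e', checks out → Match. "abbey": has 'e', checks out → Match. "spa": no 'e', does not pass → No match.

Match, Match, Match, Match, No match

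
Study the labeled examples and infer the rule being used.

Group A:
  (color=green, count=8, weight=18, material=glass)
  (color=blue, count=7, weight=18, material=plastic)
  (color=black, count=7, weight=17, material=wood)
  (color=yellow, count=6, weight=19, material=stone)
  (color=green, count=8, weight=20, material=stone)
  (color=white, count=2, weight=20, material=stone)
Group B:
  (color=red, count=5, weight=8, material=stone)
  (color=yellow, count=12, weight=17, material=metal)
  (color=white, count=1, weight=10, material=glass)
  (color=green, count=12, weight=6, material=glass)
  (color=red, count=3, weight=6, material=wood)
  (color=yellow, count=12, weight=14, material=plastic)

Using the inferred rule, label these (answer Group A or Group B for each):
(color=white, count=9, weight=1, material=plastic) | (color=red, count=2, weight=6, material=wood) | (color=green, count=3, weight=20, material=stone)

'Group A' ⟺ count ≤ 8 AND weight ≥ 14.

Group B, Group B, Group A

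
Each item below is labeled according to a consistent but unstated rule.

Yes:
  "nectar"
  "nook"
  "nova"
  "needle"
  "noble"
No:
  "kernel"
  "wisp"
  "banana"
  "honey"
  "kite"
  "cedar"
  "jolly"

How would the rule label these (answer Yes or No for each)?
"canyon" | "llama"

The classifier is using: starts with 'n'.
"canyon" — starts with 'c', hence No.
"llama" — starts with 'l', hence No.

No, No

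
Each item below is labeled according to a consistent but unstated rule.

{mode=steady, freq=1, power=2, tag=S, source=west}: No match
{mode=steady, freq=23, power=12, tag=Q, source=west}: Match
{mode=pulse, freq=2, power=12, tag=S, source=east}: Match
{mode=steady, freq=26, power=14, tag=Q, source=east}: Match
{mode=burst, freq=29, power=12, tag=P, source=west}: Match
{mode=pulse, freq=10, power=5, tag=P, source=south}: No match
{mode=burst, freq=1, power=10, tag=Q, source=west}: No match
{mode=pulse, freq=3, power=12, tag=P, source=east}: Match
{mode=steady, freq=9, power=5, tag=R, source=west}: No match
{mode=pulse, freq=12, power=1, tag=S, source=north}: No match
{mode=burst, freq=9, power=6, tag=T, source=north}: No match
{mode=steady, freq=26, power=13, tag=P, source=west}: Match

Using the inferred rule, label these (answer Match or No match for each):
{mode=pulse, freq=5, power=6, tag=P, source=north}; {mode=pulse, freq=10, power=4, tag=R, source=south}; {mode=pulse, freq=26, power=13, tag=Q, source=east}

No match, No match, Match

Every 'Match' example satisfies: power ≥ 12. None of the 'No match' examples do.
{mode=pulse, freq=5, power=6, tag=P, source=north}: power = 6, doesn't qualify → No match. {mode=pulse, freq=10, power=4, tag=R, source=south}: power = 4, doesn't qualify → No match. {mode=pulse, freq=26, power=13, tag=Q, source=east}: power = 13, qualifies → Match.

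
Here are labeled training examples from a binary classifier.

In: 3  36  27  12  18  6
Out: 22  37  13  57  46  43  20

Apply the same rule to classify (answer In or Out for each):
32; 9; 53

Out, In, Out

The rule appears to be: multiple of 3 AND at most 36.
Out: 32, since 32 = 3·10 + 2, 32 ≤ 36.
In: 9, since 9 = 3·3, 9 ≤ 36.
Out: 53, since 53 = 3·17 + 2, 53 > 36.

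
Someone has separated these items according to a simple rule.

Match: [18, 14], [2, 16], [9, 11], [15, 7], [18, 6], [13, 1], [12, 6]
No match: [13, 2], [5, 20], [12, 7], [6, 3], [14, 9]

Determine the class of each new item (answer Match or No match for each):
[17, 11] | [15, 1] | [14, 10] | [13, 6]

Match, Match, Match, No match

The classifier is using: sum is even.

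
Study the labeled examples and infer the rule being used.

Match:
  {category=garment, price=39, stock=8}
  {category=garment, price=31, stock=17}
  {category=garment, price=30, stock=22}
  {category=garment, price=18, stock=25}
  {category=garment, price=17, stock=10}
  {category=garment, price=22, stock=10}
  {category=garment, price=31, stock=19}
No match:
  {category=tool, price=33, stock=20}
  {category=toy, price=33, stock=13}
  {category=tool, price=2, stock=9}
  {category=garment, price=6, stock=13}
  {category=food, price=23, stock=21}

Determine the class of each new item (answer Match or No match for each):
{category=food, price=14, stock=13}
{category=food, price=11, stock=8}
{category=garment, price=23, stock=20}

No match, No match, Match

The distinguishing property — category is garment AND price ≥ 17 — holds for all the 'Match' cases and none of the 'No match' cases.
{category=food, price=14, stock=13}: category is food, price = 14 — does not pass, so No match. {category=food, price=11, stock=8}: category is food, price = 11 — does not pass, so No match. {category=garment, price=23, stock=20}: category is garment, price = 23 — meets the rule, so Match.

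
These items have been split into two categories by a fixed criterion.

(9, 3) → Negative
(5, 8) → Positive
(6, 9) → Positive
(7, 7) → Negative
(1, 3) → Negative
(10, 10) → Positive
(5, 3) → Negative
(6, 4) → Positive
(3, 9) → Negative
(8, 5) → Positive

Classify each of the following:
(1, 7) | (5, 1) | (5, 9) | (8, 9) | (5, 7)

'Positive' ⟺ product is even.
(1, 7) — 1·7 = 7, hence Negative.
(5, 1) — 5·1 = 5, hence Negative.
(5, 9) — 5·9 = 45, hence Negative.
(8, 9) — 8·9 = 72, hence Positive.
(5, 7) — 5·7 = 35, hence Negative.

Negative, Negative, Negative, Positive, Negative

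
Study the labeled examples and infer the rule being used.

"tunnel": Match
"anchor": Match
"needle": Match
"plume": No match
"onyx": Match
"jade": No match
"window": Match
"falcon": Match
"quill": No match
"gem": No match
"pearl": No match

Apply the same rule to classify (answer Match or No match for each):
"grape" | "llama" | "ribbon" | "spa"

Rule: contains 'n'. This holds for each 'Match' example and fails for each 'No match' one.
"grape": no 'n', doesn't match → No match.
"llama": no 'n', doesn't match → No match.
"ribbon": has 'n', has this property → Match.
"spa": no 'n', doesn't match → No match.

No match, No match, Match, No match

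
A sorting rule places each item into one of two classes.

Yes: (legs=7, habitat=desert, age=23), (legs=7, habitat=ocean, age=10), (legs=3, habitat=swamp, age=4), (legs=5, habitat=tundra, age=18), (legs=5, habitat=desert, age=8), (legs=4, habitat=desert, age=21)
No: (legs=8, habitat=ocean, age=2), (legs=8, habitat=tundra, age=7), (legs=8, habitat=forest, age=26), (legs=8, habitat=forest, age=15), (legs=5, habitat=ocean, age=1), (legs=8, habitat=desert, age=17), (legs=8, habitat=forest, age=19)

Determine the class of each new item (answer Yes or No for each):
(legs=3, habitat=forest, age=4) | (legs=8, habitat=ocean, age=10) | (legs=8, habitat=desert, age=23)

The classifier is using: legs ≤ 7 AND age ≥ 2.
Yes: (legs=3, habitat=forest, age=4), since legs = 3, age = 4.
No: (legs=8, habitat=ocean, age=10), since legs = 8, age = 10.
No: (legs=8, habitat=desert, age=23), since legs = 8, age = 23.

Yes, No, No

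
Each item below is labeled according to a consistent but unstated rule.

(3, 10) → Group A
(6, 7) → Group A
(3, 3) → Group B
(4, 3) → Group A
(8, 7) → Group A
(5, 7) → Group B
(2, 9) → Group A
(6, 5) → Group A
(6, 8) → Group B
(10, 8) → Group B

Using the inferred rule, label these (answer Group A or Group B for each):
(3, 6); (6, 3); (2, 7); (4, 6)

All 'Group A' examples share one property — sum is odd — and every 'Group B' example lacks it.

Group A, Group A, Group A, Group B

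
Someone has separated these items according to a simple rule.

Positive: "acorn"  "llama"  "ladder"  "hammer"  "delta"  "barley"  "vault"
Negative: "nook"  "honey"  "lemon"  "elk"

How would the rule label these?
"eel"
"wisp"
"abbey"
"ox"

Negative, Negative, Positive, Negative

The rule appears to be: contains 'a'.
"eel" → no 'a' → Negative.
"wisp" → no 'a' → Negative.
"abbey" → has 'a' → Positive.
"ox" → no 'a' → Negative.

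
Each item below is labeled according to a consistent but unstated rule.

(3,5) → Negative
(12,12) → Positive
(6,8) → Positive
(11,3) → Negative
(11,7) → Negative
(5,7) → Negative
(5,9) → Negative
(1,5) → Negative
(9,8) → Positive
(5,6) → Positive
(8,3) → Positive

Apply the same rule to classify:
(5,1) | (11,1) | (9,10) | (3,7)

Negative, Negative, Positive, Negative

Comparing the two groups points to one rule — product is even.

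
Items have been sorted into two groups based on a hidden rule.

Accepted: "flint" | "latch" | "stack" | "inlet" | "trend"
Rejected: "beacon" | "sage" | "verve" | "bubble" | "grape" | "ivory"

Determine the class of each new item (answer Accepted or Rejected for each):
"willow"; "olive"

Rejected, Rejected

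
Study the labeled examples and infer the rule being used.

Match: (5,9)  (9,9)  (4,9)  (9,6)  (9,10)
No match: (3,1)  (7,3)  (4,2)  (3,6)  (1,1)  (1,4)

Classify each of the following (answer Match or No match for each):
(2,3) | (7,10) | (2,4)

The pattern is that an item is 'Match' exactly when: sum ≥ 13.

No match, Match, No match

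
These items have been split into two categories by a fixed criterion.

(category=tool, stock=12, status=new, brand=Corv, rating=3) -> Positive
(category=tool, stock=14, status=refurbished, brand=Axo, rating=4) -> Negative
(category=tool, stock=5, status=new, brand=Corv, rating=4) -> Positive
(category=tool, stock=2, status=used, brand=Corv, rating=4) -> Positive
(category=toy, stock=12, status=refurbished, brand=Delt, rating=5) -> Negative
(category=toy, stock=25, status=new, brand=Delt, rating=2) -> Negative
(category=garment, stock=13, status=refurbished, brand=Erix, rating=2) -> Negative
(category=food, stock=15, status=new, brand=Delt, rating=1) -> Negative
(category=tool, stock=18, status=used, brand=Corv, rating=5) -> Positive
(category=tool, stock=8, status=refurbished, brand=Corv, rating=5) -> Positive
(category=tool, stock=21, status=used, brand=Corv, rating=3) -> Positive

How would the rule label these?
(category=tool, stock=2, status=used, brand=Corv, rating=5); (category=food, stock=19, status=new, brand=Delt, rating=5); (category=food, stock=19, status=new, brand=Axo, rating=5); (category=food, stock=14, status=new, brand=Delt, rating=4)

The distinguishing property — brand is Corv — holds for all the 'Positive' cases and none of the 'Negative' cases.
(category=tool, stock=2, status=used, brand=Corv, rating=5): Positive (brand is Corv). (category=food, stock=19, status=new, brand=Delt, rating=5): Negative (brand is Delt). (category=food, stock=19, status=new, brand=Axo, rating=5): Negative (brand is Axo). (category=food, stock=14, status=new, brand=Delt, rating=4): Negative (brand is Delt).

Positive, Negative, Negative, Negative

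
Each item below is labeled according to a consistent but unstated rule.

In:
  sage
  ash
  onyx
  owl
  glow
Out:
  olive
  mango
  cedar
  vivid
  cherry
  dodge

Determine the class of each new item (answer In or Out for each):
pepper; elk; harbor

Rule: length ≤ 4. This holds for each 'In' example and fails for each 'Out' one.

Out, In, Out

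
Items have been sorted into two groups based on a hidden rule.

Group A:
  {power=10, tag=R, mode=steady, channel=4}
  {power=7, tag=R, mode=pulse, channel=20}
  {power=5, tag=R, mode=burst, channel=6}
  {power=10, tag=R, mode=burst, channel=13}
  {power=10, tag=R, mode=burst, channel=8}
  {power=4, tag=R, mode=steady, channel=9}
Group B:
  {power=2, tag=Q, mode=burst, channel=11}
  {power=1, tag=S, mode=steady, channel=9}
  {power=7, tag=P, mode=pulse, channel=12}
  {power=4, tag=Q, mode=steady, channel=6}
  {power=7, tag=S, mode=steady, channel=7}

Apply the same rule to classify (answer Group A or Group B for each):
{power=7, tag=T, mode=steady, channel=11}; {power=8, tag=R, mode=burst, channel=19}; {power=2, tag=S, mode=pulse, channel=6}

Group B, Group A, Group B

One predicate separates the groups cleanly: tag is R.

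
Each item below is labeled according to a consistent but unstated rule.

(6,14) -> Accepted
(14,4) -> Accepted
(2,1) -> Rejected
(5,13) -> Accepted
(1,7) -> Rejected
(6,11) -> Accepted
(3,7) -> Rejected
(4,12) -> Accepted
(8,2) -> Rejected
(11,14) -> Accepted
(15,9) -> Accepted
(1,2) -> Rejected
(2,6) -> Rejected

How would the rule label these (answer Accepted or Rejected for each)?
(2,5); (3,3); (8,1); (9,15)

Rejected, Rejected, Rejected, Accepted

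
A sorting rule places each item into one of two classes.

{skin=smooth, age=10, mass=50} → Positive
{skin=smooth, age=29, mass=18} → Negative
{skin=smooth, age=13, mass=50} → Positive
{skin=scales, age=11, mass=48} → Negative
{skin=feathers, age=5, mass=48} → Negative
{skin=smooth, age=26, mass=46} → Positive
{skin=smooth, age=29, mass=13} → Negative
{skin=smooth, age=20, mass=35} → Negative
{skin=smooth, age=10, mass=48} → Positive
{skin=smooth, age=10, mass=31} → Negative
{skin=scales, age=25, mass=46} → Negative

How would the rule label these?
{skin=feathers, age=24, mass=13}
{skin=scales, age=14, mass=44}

Rule: skin is smooth AND mass ≥ 46. This holds for each 'Positive' example and fails for each 'Negative' one.
{skin=feathers, age=24, mass=13}: skin is feathers, mass = 13, fails this test → Negative.
{skin=scales, age=14, mass=44}: skin is scales, mass = 44, fails this test → Negative.

Negative, Negative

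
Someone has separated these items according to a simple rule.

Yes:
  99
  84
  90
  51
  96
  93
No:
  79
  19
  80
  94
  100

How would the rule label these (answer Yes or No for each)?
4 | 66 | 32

No, Yes, No

One predicate separates the groups cleanly: multiple of 3.
4 → 4 = 3·1 + 1 → No. 66 → 66 = 3·22 → Yes. 32 → 32 = 3·10 + 2 → No.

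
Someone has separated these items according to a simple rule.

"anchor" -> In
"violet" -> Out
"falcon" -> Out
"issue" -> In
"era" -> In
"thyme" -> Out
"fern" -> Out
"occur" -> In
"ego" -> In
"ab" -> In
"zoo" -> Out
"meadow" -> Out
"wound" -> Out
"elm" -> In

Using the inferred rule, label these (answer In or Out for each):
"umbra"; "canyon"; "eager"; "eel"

Looking at the examples, the only property every 'In' case has and every 'Out' case lacks is: starts with a vowel.

In, Out, In, In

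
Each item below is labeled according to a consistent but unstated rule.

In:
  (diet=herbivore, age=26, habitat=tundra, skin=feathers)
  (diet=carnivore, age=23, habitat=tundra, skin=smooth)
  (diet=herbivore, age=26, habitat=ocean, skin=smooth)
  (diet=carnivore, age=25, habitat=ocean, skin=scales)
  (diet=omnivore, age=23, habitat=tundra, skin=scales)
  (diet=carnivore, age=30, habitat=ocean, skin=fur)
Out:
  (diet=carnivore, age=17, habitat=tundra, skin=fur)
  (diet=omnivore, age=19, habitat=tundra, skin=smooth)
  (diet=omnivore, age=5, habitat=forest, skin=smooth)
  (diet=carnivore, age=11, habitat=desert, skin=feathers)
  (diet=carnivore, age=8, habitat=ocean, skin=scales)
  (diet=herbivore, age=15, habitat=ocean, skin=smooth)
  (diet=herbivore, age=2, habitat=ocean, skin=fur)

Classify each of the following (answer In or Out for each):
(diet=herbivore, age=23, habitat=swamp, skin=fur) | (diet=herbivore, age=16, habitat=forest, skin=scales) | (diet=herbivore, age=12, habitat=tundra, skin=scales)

In, Out, Out

All 'In' examples share one property — age ≥ 23 — and every 'Out' example lacks it.
(diet=herbivore, age=23, habitat=swamp, skin=fur) — age = 23, hence In.
(diet=herbivore, age=16, habitat=forest, skin=scales) — age = 16, hence Out.
(diet=herbivore, age=12, habitat=tundra, skin=scales) — age = 12, hence Out.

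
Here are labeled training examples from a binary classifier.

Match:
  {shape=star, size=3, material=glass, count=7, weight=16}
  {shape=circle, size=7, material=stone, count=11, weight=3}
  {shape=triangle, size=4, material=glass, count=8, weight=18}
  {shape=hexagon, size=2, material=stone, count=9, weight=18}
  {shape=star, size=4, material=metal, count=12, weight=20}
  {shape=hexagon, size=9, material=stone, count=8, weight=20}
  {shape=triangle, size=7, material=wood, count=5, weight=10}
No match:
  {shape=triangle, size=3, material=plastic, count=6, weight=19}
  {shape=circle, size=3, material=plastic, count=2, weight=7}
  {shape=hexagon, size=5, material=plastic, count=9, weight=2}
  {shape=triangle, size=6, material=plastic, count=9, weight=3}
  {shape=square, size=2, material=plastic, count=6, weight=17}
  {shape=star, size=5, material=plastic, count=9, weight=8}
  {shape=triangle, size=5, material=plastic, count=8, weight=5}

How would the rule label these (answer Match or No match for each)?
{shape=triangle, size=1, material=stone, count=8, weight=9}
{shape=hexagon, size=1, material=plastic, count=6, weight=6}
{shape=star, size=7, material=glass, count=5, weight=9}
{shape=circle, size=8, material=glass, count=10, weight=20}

Match, No match, Match, Match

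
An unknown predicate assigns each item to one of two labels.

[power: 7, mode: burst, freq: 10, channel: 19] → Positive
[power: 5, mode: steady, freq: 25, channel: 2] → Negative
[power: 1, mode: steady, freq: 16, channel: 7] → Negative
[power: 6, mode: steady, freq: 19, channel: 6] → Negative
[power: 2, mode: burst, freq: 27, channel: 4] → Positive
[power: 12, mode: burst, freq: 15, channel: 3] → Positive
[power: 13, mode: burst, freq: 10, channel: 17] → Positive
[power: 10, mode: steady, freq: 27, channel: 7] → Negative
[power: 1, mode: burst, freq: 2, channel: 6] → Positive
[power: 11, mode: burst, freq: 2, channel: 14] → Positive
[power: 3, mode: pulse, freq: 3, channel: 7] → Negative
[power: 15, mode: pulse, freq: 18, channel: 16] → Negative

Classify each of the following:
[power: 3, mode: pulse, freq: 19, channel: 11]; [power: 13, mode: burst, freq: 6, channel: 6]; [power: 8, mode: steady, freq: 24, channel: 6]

Negative, Positive, Negative

Every 'Positive' example satisfies: mode is burst. None of the 'Negative' examples do.
[power: 3, mode: pulse, freq: 19, channel: 11]: mode is pulse — does not fit, so Negative.
[power: 13, mode: burst, freq: 6, channel: 6]: mode is burst — passes, so Positive.
[power: 8, mode: steady, freq: 24, channel: 6]: mode is steady — does not fit, so Negative.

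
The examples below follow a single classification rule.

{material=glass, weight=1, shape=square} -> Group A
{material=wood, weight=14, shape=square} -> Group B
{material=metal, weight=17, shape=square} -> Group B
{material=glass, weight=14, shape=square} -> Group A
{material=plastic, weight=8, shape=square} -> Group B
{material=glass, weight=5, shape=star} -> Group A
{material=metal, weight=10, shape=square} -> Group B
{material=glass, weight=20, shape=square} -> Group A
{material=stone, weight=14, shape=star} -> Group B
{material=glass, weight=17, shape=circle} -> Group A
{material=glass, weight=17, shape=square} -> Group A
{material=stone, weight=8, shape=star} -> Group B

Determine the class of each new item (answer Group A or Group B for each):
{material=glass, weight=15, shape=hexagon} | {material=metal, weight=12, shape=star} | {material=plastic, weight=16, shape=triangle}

Group A, Group B, Group B

Looking at the examples, the only property every 'Group A' case has and every 'Group B' case lacks is: material is glass.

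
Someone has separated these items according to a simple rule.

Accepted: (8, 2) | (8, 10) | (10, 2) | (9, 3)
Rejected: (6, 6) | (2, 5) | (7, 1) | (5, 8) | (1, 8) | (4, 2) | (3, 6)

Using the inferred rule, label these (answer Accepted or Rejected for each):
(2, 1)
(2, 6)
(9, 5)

All 'Accepted' examples share one property — first ≥ 8 — and every 'Rejected' example lacks it.
(2, 1) — first 2, hence Rejected. (2, 6) — first 2, hence Rejected. (9, 5) — first 9, hence Accepted.

Rejected, Rejected, Accepted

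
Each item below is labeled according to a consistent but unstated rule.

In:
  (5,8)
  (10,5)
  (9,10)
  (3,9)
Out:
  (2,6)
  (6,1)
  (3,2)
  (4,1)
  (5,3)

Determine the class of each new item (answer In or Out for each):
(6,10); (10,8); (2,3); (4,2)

In, In, Out, Out

Every 'In' example satisfies: sum ≥ 12. None of the 'Out' examples do.
In: (6,10), since 6+10 = 16. In: (10,8), since 10+8 = 18. Out: (2,3), since 2+3 = 5. Out: (4,2), since 4+2 = 6.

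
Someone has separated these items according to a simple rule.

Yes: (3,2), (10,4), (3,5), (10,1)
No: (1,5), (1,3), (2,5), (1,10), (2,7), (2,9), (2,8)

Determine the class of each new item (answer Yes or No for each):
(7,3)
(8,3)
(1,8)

A rule that fits every label: first ≥ 3 — true of each 'Yes' example, false of each 'No' one.
(7,3) → first 7 → Yes.
(8,3) → first 8 → Yes.
(1,8) → first 1 → No.

Yes, Yes, No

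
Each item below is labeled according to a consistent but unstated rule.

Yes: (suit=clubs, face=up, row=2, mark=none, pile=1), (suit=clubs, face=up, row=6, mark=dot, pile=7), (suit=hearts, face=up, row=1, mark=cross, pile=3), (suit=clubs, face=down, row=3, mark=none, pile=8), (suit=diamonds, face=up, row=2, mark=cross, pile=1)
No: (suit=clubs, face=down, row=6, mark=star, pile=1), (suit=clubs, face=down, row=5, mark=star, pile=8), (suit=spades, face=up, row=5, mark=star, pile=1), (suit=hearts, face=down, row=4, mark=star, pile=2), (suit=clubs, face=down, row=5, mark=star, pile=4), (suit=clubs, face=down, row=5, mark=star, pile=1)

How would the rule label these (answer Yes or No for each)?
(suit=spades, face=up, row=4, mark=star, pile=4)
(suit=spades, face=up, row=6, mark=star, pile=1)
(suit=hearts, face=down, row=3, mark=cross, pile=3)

No, No, Yes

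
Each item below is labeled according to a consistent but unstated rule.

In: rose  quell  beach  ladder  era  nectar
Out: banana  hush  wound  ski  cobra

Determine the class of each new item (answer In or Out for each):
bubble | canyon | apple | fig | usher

The simplest hypothesis consistent with all the labels is: contains 'e'.
bubble: has 'e' — passes, so In. canyon: no 'e' — does not satisfy this, so Out. apple: has 'e' — passes, so In. fig: no 'e' — does not satisfy this, so Out. usher: has 'e' — passes, so In.

In, Out, In, Out, In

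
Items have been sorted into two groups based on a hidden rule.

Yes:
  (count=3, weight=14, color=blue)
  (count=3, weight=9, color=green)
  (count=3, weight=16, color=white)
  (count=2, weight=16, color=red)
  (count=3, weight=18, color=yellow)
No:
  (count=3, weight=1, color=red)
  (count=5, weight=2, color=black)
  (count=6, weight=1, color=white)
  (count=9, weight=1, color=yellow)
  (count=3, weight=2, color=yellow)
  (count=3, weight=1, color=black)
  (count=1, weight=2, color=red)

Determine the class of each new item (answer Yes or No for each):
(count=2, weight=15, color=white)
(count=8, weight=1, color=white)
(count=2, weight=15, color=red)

Yes, No, Yes

The common property of the 'Yes' items is: weight ≥ 9. No 'No' item has it.
(count=2, weight=15, color=white): weight = 15 — meets the rule, so Yes.
(count=8, weight=1, color=white): weight = 1 — doesn't match, so No.
(count=2, weight=15, color=red): weight = 15 — meets the rule, so Yes.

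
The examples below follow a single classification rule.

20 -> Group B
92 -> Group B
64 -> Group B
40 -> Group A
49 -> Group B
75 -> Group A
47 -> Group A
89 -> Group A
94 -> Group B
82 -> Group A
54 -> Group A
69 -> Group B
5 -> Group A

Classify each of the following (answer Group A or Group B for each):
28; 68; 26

Group B, Group A, Group A

One predicate separates the groups cleanly: ≡ 5 (mod 7).
Group B: 28, since 28 mod 7 = 0. Group A: 68, since 68 mod 7 = 5. Group A: 26, since 26 mod 7 = 5.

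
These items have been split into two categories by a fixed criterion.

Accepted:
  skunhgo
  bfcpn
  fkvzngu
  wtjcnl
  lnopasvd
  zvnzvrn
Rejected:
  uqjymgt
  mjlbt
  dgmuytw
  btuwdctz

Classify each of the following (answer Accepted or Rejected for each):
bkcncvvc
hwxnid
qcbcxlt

Accepted, Accepted, Rejected

The classifier is using: contains 'n'.
bkcncvvc: has 'n' — fits, so Accepted. hwxnid: has 'n' — fits, so Accepted. qcbcxlt: no 'n' — does not pass, so Rejected.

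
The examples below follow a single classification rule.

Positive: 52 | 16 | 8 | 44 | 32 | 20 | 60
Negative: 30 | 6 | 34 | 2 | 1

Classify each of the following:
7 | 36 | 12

Negative, Positive, Positive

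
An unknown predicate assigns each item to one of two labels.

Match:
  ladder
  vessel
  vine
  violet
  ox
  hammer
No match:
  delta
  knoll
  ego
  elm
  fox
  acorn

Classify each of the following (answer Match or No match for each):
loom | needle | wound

Match, Match, No match

The rule appears to be: even length.
loom — length 4, hence Match. needle — length 6, hence Match. wound — length 5, hence No match.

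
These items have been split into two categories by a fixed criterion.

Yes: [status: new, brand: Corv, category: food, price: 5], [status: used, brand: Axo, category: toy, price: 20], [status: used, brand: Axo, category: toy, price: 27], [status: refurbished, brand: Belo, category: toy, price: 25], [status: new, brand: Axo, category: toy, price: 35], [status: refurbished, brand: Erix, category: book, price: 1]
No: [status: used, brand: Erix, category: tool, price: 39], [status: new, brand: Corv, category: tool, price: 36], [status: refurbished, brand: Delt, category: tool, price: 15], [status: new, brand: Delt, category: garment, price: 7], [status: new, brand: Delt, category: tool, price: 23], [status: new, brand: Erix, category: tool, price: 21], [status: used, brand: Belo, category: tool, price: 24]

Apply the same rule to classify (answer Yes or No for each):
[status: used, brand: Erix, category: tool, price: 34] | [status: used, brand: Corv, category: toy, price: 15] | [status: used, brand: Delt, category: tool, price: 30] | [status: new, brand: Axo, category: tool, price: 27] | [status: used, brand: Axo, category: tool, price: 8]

The distinguishing property — category is toy OR price ≤ 5 — holds for all the 'Yes' cases and none of the 'No' cases.
No: [status: used, brand: Erix, category: tool, price: 34], since category is tool, price = 34. Yes: [status: used, brand: Corv, category: toy, price: 15], since category is toy, price = 15. No: [status: used, brand: Delt, category: tool, price: 30], since category is tool, price = 30. No: [status: new, brand: Axo, category: tool, price: 27], since category is tool, price = 27. No: [status: used, brand: Axo, category: tool, price: 8], since category is tool, price = 8.

No, Yes, No, No, No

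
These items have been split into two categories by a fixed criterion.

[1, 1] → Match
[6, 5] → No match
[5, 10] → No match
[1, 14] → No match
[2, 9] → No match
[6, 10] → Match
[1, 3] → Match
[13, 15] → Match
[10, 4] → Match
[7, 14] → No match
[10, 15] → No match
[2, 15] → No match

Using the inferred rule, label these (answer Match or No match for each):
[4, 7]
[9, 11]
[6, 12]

The classifier is using: sum is even.

No match, Match, Match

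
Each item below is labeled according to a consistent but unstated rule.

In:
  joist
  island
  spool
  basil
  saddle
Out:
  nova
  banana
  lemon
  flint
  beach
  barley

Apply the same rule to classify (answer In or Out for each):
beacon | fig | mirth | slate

Out, Out, Out, In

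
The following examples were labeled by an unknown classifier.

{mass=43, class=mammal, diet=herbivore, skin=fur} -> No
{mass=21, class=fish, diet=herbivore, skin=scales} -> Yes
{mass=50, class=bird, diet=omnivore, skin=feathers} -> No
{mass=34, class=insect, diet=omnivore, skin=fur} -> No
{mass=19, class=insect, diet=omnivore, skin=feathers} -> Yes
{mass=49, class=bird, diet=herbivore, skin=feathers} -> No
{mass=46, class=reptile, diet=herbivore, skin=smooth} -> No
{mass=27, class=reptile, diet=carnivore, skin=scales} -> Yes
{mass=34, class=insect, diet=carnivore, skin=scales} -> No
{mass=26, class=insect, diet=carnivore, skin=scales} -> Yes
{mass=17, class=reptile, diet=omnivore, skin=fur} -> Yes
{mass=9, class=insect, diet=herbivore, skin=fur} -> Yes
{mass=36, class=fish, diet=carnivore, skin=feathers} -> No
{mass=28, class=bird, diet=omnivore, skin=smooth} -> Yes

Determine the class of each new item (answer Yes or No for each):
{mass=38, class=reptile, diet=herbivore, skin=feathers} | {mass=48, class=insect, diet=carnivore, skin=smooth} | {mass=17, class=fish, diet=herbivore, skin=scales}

No, No, Yes

The classifier is using: mass ≤ 28.
{mass=38, class=reptile, diet=herbivore, skin=feathers} → mass = 38 → No.
{mass=48, class=insect, diet=carnivore, skin=smooth} → mass = 48 → No.
{mass=17, class=fish, diet=herbivore, skin=scales} → mass = 17 → Yes.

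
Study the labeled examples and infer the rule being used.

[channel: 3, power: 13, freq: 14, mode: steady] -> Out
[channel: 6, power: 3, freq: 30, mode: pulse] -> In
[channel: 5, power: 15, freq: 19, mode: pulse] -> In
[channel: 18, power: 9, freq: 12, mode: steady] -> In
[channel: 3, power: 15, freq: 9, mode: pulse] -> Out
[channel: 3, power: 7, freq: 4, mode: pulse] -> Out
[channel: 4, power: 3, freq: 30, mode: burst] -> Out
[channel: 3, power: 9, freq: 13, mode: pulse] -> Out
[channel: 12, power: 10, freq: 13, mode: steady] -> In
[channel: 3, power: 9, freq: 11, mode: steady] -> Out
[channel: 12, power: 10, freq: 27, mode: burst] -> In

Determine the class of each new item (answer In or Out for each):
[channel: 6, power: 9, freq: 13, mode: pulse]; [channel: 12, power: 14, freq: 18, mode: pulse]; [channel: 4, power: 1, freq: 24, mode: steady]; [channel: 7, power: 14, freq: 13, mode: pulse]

The classifier is using: channel ≥ 5.
[channel: 6, power: 9, freq: 13, mode: pulse]: channel = 6, checks out → In.
[channel: 12, power: 14, freq: 18, mode: pulse]: channel = 12, checks out → In.
[channel: 4, power: 1, freq: 24, mode: steady]: channel = 4, does not fit → Out.
[channel: 7, power: 14, freq: 13, mode: pulse]: channel = 7, checks out → In.

In, In, Out, In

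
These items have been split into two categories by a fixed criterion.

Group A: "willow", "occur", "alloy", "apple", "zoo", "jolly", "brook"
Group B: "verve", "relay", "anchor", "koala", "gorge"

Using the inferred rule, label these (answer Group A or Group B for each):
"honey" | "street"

Group B, Group A

The rule appears to be: has a double letter.
"honey": no doubled letter — doesn't qualify, so Group B.
"street": 'ee' doubled — meets the rule, so Group A.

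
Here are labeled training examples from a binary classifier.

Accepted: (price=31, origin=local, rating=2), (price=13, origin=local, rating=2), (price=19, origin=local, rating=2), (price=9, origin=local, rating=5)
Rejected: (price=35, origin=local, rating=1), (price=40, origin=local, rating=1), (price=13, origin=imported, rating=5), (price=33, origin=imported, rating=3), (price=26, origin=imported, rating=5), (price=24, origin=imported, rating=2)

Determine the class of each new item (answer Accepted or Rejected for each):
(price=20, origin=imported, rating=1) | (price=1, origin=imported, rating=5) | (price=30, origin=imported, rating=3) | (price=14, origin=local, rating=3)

Rejected, Rejected, Rejected, Accepted

Every 'Accepted' example satisfies: origin is local AND price ≤ 31. None of the 'Rejected' examples do.
(price=20, origin=imported, rating=1) — origin is imported, price = 20, hence Rejected.
(price=1, origin=imported, rating=5) — origin is imported, price = 1, hence Rejected.
(price=30, origin=imported, rating=3) — origin is imported, price = 30, hence Rejected.
(price=14, origin=local, rating=3) — origin is local, price = 14, hence Accepted.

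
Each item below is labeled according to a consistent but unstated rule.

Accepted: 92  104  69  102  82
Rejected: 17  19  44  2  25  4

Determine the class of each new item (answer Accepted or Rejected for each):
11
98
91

The pattern is that an item is 'Accepted' exactly when: at least 69.
11 → 11 < 69 → Rejected.
98 → 98 ≥ 69 → Accepted.
91 → 91 ≥ 69 → Accepted.

Rejected, Accepted, Accepted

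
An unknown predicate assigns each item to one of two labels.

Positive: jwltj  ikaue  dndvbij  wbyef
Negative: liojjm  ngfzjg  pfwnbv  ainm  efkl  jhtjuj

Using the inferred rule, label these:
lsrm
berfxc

Negative, Negative

A rule that fits every label: odd length — true of each 'Positive' example, false of each 'Negative' one.
Negative: lsrm, since length 4. Negative: berfxc, since length 6.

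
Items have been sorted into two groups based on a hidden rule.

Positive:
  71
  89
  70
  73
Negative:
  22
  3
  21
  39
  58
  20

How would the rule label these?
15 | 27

Negative, Negative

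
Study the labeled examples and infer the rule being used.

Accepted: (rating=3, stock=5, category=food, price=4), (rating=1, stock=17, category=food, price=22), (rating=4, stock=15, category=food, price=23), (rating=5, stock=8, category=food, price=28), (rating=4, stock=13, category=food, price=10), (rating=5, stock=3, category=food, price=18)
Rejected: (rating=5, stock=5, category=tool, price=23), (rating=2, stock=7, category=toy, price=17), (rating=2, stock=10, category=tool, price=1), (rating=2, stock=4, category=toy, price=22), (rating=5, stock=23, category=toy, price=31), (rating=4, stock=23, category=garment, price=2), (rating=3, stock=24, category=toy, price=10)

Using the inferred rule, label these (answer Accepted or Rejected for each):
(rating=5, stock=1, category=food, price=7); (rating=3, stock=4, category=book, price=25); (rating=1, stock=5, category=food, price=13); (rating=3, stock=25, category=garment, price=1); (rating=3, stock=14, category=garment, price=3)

Accepted, Rejected, Accepted, Rejected, Rejected

One predicate separates the groups cleanly: category is food.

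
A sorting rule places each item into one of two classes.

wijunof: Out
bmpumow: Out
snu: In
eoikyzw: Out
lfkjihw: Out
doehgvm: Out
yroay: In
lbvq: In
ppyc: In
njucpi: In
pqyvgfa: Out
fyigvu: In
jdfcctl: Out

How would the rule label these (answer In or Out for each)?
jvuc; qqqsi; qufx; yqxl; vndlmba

In, In, In, In, Out

Rule: length ≤ 6. This holds for each 'In' example and fails for each 'Out' one.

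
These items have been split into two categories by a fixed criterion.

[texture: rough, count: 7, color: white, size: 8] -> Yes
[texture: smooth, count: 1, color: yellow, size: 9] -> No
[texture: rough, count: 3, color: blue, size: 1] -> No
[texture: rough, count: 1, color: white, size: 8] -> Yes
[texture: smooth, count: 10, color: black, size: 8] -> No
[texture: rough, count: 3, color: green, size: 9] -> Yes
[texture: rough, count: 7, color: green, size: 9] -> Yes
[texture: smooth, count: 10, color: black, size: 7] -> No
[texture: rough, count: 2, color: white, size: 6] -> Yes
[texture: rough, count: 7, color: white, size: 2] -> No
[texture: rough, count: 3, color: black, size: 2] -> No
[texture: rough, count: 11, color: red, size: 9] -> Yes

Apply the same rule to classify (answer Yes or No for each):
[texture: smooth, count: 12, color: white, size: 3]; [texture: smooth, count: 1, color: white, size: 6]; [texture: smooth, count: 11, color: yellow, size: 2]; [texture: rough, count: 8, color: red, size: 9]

'Yes' ⟺ texture is rough AND size ≥ 6.

No, No, No, Yes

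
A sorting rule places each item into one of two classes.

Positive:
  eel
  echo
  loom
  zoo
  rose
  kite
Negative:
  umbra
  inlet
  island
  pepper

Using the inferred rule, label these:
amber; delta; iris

Negative, Negative, Positive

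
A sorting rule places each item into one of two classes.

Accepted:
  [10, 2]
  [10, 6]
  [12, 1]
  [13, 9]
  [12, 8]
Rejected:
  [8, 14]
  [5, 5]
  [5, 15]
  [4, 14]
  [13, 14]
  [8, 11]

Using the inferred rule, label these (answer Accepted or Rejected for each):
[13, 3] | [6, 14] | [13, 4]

Accepted, Rejected, Accepted

Looking at the examples, the only property every 'Accepted' case has and every 'Rejected' case lacks is: first > second.
[13, 3]: 13 > 3, meets the rule → Accepted. [6, 14]: 6 < 14, fails this test → Rejected. [13, 4]: 13 > 4, meets the rule → Accepted.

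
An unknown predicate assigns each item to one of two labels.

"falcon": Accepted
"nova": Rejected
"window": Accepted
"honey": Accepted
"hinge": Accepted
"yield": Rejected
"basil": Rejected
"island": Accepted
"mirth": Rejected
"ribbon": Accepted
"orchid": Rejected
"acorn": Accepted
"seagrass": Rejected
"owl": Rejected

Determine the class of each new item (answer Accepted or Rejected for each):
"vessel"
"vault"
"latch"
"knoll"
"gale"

Rejected, Rejected, Rejected, Accepted, Rejected

The pattern is that an item is 'Accepted' exactly when: length ≥ 5 AND contains 'n'.
"vessel" — length 6, no 'n', hence Rejected.
"vault" — length 5, no 'n', hence Rejected.
"latch" — length 5, no 'n', hence Rejected.
"knoll" — length 5, has 'n', hence Accepted.
"gale" — length 4, no 'n', hence Rejected.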